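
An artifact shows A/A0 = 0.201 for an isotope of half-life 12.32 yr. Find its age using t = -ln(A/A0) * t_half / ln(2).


lambda = ln(2) / t_half = ln(2) / 12.32 = 0.05626195 /yr
t = -ln(A/A0) / lambda
t = -ln(0.201) / 0.05626195
t = 28.518 yr

28.518


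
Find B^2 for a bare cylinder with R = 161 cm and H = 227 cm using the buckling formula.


B^2 = (2.405/R)^2 + (pi/H)^2
B^2 = (2.405/161)^2 + (pi/227)^2
B^2 = 4.1468e-04 /cm^2

4.1468e-04


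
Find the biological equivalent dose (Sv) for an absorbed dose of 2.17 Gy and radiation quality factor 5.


H = D * Q
H = 2.17 * 5
H = 10.850 Sv

10.850


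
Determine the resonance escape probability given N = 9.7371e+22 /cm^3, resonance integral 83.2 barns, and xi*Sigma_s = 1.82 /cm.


p = exp(-N * I * 1e-24 / (xi*Sigma_s))
p = exp(-9.7371e+22 * 83.2 * 1e-24 / 1.82)
p = 0.011664

0.011664


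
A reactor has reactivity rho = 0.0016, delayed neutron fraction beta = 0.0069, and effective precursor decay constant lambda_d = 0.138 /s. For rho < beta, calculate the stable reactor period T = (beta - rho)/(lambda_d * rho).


T = (beta - rho) / (lambda_d * rho)
T = (0.0069 - 0.0016) / (0.138 * 0.0016)
T = 24.004 s

24.004


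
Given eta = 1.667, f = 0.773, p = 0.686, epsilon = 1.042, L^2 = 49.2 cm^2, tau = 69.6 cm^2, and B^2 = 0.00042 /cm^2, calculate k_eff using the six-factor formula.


k_inf = eta*f*p*eps = 1.667*0.773*0.686*1.042 = 0.9211003
P_TNL = 1/(1 + L^2*B^2) = 1/(1 + 49.2*0.00042) = 0.9797544
P_FNL = exp(-B^2*tau) = exp(-0.00042*69.6) = 0.9711911
k_eff = k_inf * P_TNL * P_FNL = 0.9211003 * 0.9797544 * 0.9711911
k_eff = 0.87645

0.87645


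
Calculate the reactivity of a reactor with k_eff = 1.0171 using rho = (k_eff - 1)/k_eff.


rho = (k_eff - 1) / k_eff
rho = (1.0171 - 1) / 1.0171
rho = 0.016813

0.016813


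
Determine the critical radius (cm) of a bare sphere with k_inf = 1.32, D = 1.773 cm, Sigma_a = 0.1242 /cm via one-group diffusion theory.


L^2 = D / Sigma_a = 1.773 / 0.1242 = 14.27536 cm^2
B_m^2 = (k_inf - 1) / L^2 = (1.32 - 1) / 14.27536 = 0.02241625 /cm^2
For a bare sphere: B_g = pi/R, so R_c = pi / sqrt(B_m^2)
R_c = pi / sqrt(0.02241625) = 20.983 cm

20.983


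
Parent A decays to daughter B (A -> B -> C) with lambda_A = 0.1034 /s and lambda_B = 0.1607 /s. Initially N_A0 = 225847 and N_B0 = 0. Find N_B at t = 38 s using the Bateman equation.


N_B(t) = lambda_A * N_A0 / (lambda_B - lambda_A) * [exp(-lambda_A*t) - exp(-lambda_B*t)]
exp(-0.1034*38) = 0.01965939; exp(-0.1607*38) = 0.002228114
N_B = 0.1034 * 225847 / (0.1607 - 0.1034) * (0.01965939 - 0.002228114)
N_B = 7104.1

7104.1


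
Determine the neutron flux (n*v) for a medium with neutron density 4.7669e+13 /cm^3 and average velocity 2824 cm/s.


phi = n * v
phi = 4.7669e+13 * 2824
phi = 1.3462e+17 /cm^2/s

1.3462e+17


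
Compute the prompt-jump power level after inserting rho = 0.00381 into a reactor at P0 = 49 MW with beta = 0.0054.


P1/P0 = beta / (beta - rho)
P1/P0 = 0.0054 / (0.0054 - 0.00381) = 3.396226
P1 = 49 * 3.396226 = 166.42 MW

166.42


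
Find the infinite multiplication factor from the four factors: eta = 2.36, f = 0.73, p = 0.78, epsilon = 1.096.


k_inf = eta * f * p * epsilon
k_inf = 2.36 * 0.73 * 0.78 * 1.096
k_inf = 1.4728

1.4728


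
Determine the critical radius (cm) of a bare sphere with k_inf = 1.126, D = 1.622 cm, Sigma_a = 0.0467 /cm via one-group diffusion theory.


L^2 = D / Sigma_a = 1.622 / 0.0467 = 34.73233 cm^2
B_m^2 = (k_inf - 1) / L^2 = (1.126 - 1) / 34.73233 = 0.003627744 /cm^2
For a bare sphere: B_g = pi/R, so R_c = pi / sqrt(B_m^2)
R_c = pi / sqrt(0.003627744) = 52.159 cm

52.159


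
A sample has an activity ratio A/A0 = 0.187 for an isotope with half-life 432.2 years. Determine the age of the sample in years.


lambda = ln(2) / t_half = ln(2) / 432.2 = 0.001603765 /yr
t = -ln(A/A0) / lambda
t = -ln(0.187) / 0.001603765
t = 1045.4 yr

1045.4


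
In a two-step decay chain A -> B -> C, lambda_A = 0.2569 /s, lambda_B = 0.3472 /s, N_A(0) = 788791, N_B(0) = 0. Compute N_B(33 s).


N_B(t) = lambda_A * N_A0 / (lambda_B - lambda_A) * [exp(-lambda_A*t) - exp(-lambda_B*t)]
exp(-0.2569*33) = 2.080567e-04; exp(-0.3472*33) = 1.056885e-05
N_B = 0.2569 * 788791 / (0.3472 - 0.2569) * (2.080567e-04 - 1.056885e-05)
N_B = 443.18

443.18


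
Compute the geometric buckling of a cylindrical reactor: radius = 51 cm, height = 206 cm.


B^2 = (2.405/R)^2 + (pi/H)^2
B^2 = (2.405/51)^2 + (pi/206)^2
B^2 = 0.0024563 /cm^2

0.0024563


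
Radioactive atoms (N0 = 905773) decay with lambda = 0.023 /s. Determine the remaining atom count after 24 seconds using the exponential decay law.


N = N0 * exp(-lambda * t)
N = 905773 * exp(-0.023 * 24)
N = 521541

521541


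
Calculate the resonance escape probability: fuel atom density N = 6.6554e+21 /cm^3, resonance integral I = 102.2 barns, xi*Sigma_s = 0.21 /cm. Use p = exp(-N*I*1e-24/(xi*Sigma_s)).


p = exp(-N * I * 1e-24 / (xi*Sigma_s))
p = exp(-6.6554e+21 * 102.2 * 1e-24 / 0.21)
p = 0.039205

0.039205


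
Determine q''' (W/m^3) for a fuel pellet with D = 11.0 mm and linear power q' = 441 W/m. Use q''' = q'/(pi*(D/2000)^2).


r = D / 2 / 1000 = 11.0 / 2 / 1000 = 0.0055 m
q''' = q' / (pi * r^2)
q''' = 441 / (pi * 0.0055^2)
q''' = 4.6405e+06 W/m^3

4.6405e+06


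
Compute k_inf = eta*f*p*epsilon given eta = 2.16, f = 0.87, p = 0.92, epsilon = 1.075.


k_inf = eta * f * p * epsilon
k_inf = 2.16 * 0.87 * 0.92 * 1.075
k_inf = 1.8585

1.8585


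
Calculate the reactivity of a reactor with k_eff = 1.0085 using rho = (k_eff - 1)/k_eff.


rho = (k_eff - 1) / k_eff
rho = (1.0085 - 1) / 1.0085
rho = 0.0084284

0.0084284


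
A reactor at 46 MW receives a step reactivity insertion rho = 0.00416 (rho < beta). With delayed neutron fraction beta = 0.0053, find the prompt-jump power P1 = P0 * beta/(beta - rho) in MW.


P1/P0 = beta / (beta - rho)
P1/P0 = 0.0053 / (0.0053 - 0.00416) = 4.649123
P1 = 46 * 4.649123 = 213.86 MW

213.86


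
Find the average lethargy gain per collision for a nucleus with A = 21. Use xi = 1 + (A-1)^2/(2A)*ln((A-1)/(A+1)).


xi = 1 + (A-1)^2/(2A) * ln((A-1)/(A+1))
xi = 1 + (21-1)^2/(2*21) * ln((21-1)/(21 +1))
xi = 0.092284

0.092284


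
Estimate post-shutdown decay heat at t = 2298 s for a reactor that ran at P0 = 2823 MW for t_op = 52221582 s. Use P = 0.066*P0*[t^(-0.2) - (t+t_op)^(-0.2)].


P/P0 = 0.066 * [t^(-0.2) - (t + t_op)^(-0.2)]
P/P0 = 0.066 * [2298^(-0.2) - (2298 + 52221582)^(-0.2)]
P/P0 = 0.066 * [0.2126816 - 0.02860396] = 0.01214912
P = 2823 * 0.01214912 = 34.297 MW

34.297


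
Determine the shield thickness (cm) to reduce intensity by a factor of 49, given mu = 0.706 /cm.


x = ln(factor) / mu
x = ln(49) / 0.706
x = 5.5125 cm

5.5125


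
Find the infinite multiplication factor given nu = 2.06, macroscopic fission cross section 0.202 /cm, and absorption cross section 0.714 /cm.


k_inf = nu * Sigma_f / Sigma_a
k_inf = 2.06 * 0.202 / 0.714
k_inf = 0.58280

0.58280


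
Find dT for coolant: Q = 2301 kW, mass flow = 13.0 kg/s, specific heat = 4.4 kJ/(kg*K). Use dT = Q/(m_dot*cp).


dT = Q / (m_dot * cp)
dT = 2301 / (13.0 * 4.4)
dT = 40.227 C

40.227


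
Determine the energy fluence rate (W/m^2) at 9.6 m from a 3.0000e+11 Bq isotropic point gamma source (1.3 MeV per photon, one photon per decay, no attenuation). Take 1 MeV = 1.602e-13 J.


psi = A * E * 1.602e-13 / (4*pi*r^2)
psi = 3.0000e+11 * 1.3 * 1.602e-13 / (4*pi*9.6^2)
psi = 5.3948e-05 W/m^2

5.3948e-05


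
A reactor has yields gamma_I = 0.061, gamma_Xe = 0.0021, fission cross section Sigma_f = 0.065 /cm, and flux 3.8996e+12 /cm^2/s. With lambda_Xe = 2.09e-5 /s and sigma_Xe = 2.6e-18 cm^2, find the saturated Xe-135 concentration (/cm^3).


Xe_eq = (gamma_I + gamma_Xe) * Sigma_f * phi / (lambda_Xe + sigma_Xe * phi)
Numerator = (0.061 + 0.0021) * 0.065 * 3.8996e+12 = 1.599421e+10
Denominator = 2.09e-5 + 2.6e-18 * 3.8996e+12 = 3.103896e-05
Xe_eq = 1.599421e+10 / 3.103896e-05 = 5.1529e+14 /cm^3

5.1529e+14


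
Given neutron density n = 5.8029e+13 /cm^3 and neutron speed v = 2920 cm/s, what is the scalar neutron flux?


phi = n * v
phi = 5.8029e+13 * 2920
phi = 1.6944e+17 /cm^2/s

1.6944e+17


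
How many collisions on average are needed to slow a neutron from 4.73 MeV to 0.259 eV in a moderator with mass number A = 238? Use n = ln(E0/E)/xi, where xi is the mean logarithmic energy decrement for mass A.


xi = 1 + (A-1)^2/(2A)*ln((A-1)/(A+1)) = 0.008379872 (for A = 238)
n = ln(E0/E) / xi
n = ln(4.73e6 / 0.259) / 0.008379872
n = ln(1.826255e+07) / 0.008379872 = 1995.3

1995.3


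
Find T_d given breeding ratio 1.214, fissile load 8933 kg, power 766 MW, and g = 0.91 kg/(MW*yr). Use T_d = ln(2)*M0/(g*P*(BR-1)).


Breeding gain G = BR - 1 = 1.214 - 1 = 0.214
Fissile production rate = g * P * G = 0.91 * 766 * 0.214 = 149.17084 kg/yr
T_d = ln(2) * M0 / (g * P * G)
T_d = ln(2) * 8933 / 149.17084 = 41.509 yr

41.509


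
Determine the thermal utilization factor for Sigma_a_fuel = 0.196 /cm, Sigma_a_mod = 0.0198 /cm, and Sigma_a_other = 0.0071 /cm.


f = Sigma_a_fuel / (Sigma_a_fuel + Sigma_a_mod + Sigma_a_other)
f = 0.196 / (0.196 + 0.0198 + 0.0071)
f = 0.87932

0.87932


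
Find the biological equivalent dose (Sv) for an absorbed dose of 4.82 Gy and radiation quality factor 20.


H = D * Q
H = 4.82 * 20
H = 96.400 Sv

96.400


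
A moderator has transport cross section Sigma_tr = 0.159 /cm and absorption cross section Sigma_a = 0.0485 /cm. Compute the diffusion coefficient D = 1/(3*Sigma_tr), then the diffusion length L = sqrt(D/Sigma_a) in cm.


D = 1 / (3 * Sigma_tr) = 1 / (3 * 0.159) = 2.096436 cm
L = sqrt(D / Sigma_a)
L = sqrt(2.096436 / 0.0485)
L = 6.5746 cm

6.5746


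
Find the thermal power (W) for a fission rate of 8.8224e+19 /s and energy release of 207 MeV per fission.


P = fission_rate * E_MeV * 1.602e-13
P = 8.8224e+19 * 207 * 1.602e-13
P = 2.9256e+09 W

2.9256e+09


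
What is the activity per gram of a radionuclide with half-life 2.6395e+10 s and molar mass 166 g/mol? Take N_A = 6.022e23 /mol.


lambda = ln(2) / t_half = ln(2) / 2.6395e+10 = 2.626055e-11 /s
SA = lambda * N_A / M
SA = 2.626055e-11 * 6.022e23 / 166
SA = 9.5266e+10 Bq/g

9.5266e+10


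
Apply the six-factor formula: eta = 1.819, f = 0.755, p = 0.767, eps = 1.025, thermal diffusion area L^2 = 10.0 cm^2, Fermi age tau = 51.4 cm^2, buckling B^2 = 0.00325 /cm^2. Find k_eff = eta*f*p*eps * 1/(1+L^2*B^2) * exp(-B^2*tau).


k_inf = eta*f*p*eps = 1.819*0.755*0.767*1.025 = 1.079690
P_TNL = 1/(1 + L^2*B^2) = 1/(1 + 10.0*0.00325) = 0.9685230
P_FNL = exp(-B^2*tau) = exp(-0.00325*51.4) = 0.8461573
k_eff = k_inf * P_TNL * P_FNL = 1.079690 * 0.9685230 * 0.8461573
k_eff = 0.88483

0.88483


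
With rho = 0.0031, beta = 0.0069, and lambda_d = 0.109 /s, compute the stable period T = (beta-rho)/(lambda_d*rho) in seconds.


T = (beta - rho) / (lambda_d * rho)
T = (0.0069 - 0.0031) / (0.109 * 0.0031)
T = 11.246 s

11.246


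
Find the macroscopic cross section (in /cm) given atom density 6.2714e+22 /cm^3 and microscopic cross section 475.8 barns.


Sigma = N * sigma_barns * 1e-24
Sigma = 6.2714e+22 * 475.8 * 1e-24
Sigma = 29.839 /cm

29.839


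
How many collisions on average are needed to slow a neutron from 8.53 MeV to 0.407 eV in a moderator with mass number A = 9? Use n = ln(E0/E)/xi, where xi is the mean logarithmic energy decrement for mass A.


xi = 1 + (A-1)^2/(2A)*ln((A-1)/(A+1)) = 0.2066007 (for A = 9)
n = ln(E0/E) / xi
n = ln(8.53e6 / 0.407) / 0.2066007
n = ln(2.095823e+07) / 0.2066007 = 81.597

81.597


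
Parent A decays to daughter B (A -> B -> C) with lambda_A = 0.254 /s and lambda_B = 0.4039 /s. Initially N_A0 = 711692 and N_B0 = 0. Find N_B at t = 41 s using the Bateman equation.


N_B(t) = lambda_A * N_A0 / (lambda_B - lambda_A) * [exp(-lambda_A*t) - exp(-lambda_B*t)]
exp(-0.254*41) = 3.000940e-05; exp(-0.4039*41) = 6.428754e-08
N_B = 0.254 * 711692 / (0.4039 - 0.254) * (3.000940e-05 - 6.428754e-08)
N_B = 36.112

36.112


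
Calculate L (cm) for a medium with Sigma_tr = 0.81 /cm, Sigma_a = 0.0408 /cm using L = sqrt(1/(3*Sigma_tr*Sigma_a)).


D = 1 / (3 * Sigma_tr) = 1 / (3 * 0.81) = 0.4115226 cm
L = sqrt(D / Sigma_a)
L = sqrt(0.4115226 / 0.0408)
L = 3.1759 cm

3.1759


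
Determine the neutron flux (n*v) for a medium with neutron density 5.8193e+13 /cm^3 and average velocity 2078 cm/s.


phi = n * v
phi = 5.8193e+13 * 2078
phi = 1.2093e+17 /cm^2/s

1.2093e+17


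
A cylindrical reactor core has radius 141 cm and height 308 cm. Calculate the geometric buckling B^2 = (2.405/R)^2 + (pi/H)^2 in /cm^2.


B^2 = (2.405/R)^2 + (pi/H)^2
B^2 = (2.405/141)^2 + (pi/308)^2
B^2 = 3.9497e-04 /cm^2

3.9497e-04


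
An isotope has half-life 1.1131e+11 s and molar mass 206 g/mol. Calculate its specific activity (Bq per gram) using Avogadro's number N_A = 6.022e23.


lambda = ln(2) / t_half = ln(2) / 1.1131e+11 = 6.227178e-12 /s
SA = lambda * N_A / M
SA = 6.227178e-12 * 6.022e23 / 206
SA = 1.8204e+10 Bq/g

1.8204e+10


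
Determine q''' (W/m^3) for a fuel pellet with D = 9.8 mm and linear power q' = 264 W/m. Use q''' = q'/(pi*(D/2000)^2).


r = D / 2 / 1000 = 9.8 / 2 / 1000 = 0.0049 m
q''' = q' / (pi * r^2)
q''' = 264 / (pi * 0.0049^2)
q''' = 3.5000e+06 W/m^3

3.5000e+06


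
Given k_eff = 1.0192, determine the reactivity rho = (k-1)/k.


rho = (k_eff - 1) / k_eff
rho = (1.0192 - 1) / 1.0192
rho = 0.018838

0.018838


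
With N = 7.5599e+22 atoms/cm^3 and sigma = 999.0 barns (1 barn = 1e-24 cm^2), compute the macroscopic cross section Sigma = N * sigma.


Sigma = N * sigma_barns * 1e-24
Sigma = 7.5599e+22 * 999.0 * 1e-24
Sigma = 75.523 /cm

75.523


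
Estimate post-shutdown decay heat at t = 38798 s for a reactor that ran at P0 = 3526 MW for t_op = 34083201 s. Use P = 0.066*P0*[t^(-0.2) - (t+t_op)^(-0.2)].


P/P0 = 0.066 * [t^(-0.2) - (t + t_op)^(-0.2)]
P/P0 = 0.066 * [38798^(-0.2) - (38798 + 34083201)^(-0.2)]
P/P0 = 0.066 * [0.1208476 - 0.03114534] = 0.005920349
P = 3526 * 0.005920349 = 20.875 MW

20.875


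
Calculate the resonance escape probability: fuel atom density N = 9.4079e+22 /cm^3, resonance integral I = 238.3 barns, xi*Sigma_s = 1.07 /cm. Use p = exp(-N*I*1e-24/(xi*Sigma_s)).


p = exp(-N * I * 1e-24 / (xi*Sigma_s))
p = exp(-9.4079e+22 * 238.3 * 1e-24 / 1.07)
p = 7.9525e-10

7.9525e-10


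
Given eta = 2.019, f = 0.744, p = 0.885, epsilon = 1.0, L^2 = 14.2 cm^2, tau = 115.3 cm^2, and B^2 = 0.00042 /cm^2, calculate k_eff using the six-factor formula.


k_inf = eta*f*p*eps = 2.019*0.744*0.885*1.0 = 1.329390
P_TNL = 1/(1 + L^2*B^2) = 1/(1 + 14.2*0.00042) = 0.9940714
P_FNL = exp(-B^2*tau) = exp(-0.00042*115.3) = 0.9527278
k_eff = k_inf * P_TNL * P_FNL = 1.329390 * 0.9940714 * 0.9527278
k_eff = 1.2590

1.2590


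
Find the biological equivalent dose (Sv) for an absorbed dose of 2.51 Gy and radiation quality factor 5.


H = D * Q
H = 2.51 * 5
H = 12.550 Sv

12.550


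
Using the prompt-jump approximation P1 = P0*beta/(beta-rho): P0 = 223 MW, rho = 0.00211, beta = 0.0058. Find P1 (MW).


P1/P0 = beta / (beta - rho)
P1/P0 = 0.0058 / (0.0058 - 0.00211) = 1.571816
P1 = 223 * 1.571816 = 350.51 MW

350.51


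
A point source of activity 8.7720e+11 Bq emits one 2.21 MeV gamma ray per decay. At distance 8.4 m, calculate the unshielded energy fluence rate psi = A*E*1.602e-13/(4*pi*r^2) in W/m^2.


psi = A * E * 1.602e-13 / (4*pi*r^2)
psi = 8.7720e+11 * 2.21 * 1.602e-13 / (4*pi*8.4^2)
psi = 3.5026e-04 W/m^2

3.5026e-04


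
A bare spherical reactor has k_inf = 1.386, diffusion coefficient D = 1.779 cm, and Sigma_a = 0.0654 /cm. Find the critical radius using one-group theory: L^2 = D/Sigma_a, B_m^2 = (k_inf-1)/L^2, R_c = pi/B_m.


L^2 = D / Sigma_a = 1.779 / 0.0654 = 27.20183 cm^2
B_m^2 = (k_inf - 1) / L^2 = (1.386 - 1) / 27.20183 = 0.01419022 /cm^2
For a bare sphere: B_g = pi/R, so R_c = pi / sqrt(B_m^2)
R_c = pi / sqrt(0.01419022) = 26.373 cm

26.373


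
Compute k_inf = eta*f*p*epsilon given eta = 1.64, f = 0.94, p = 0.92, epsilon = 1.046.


k_inf = eta * f * p * epsilon
k_inf = 1.64 * 0.94 * 0.92 * 1.046
k_inf = 1.4835

1.4835


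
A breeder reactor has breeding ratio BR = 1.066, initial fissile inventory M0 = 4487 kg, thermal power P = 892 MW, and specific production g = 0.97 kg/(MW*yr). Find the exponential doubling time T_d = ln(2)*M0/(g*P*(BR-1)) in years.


Breeding gain G = BR - 1 = 1.066 - 1 = 0.066
Fissile production rate = g * P * G = 0.97 * 892 * 0.066 = 57.10584 kg/yr
T_d = ln(2) * M0 / (g * P * G)
T_d = ln(2) * 4487 / 57.10584 = 54.463 yr

54.463


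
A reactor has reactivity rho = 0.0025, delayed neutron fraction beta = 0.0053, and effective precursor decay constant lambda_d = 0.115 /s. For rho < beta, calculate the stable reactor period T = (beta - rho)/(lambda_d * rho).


T = (beta - rho) / (lambda_d * rho)
T = (0.0053 - 0.0025) / (0.115 * 0.0025)
T = 9.7391 s

9.7391


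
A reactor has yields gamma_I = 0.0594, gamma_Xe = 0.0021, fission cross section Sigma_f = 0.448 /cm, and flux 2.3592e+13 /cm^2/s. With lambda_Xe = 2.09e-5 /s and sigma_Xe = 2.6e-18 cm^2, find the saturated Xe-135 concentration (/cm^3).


Xe_eq = (gamma_I + gamma_Xe) * Sigma_f * phi / (lambda_Xe + sigma_Xe * phi)
Numerator = (0.0594 + 0.0021) * 0.448 * 2.3592e+13 = 6.500068e+11
Denominator = 2.09e-5 + 2.6e-18 * 2.3592e+13 = 8.223920e-05
Xe_eq = 6.500068e+11 / 8.223920e-05 = 7.9039e+15 /cm^3

7.9039e+15


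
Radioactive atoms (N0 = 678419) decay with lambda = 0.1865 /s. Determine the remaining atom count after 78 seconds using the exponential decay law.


N = N0 * exp(-lambda * t)
N = 678419 * exp(-0.1865 * 78)
N = 0.32645

0.32645


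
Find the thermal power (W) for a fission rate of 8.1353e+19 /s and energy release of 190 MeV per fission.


P = fission_rate * E_MeV * 1.602e-13
P = 8.1353e+19 * 190 * 1.602e-13
P = 2.4762e+09 W

2.4762e+09


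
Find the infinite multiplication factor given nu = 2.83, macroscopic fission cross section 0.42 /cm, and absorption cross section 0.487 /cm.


k_inf = nu * Sigma_f / Sigma_a
k_inf = 2.83 * 0.42 / 0.487
k_inf = 2.4407

2.4407


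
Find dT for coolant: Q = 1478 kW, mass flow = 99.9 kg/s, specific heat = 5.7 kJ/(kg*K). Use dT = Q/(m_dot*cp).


dT = Q / (m_dot * cp)
dT = 1478 / (99.9 * 5.7)
dT = 2.5956 C

2.5956


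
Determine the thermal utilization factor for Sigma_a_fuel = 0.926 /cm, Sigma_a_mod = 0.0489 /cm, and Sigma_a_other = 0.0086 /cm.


f = Sigma_a_fuel / (Sigma_a_fuel + Sigma_a_mod + Sigma_a_other)
f = 0.926 / (0.926 + 0.0489 + 0.0086)
f = 0.94154

0.94154


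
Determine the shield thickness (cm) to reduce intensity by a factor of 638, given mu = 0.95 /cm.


x = ln(factor) / mu
x = ln(638) / 0.95
x = 6.7983 cm

6.7983


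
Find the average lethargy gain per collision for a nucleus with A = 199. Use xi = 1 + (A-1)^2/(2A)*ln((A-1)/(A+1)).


xi = 1 + (A-1)^2/(2A) * ln((A-1)/(A+1))
xi = 1 + (199-1)^2/(2*199) * ln((199-1)/(199 +1))
xi = 0.010017

0.010017


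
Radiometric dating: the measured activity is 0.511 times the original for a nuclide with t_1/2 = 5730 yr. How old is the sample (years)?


lambda = ln(2) / t_half = ln(2) / 5730 = 1.209681e-04 /yr
t = -ln(A/A0) / lambda
t = -ln(0.511) / 1.209681e-04
t = 5550.1 yr

5550.1


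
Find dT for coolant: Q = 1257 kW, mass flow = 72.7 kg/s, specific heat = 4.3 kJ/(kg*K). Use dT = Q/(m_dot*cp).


dT = Q / (m_dot * cp)
dT = 1257 / (72.7 * 4.3)
dT = 4.0210 C

4.0210


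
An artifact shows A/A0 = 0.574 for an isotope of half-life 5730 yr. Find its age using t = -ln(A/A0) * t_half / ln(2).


lambda = ln(2) / t_half = ln(2) / 5730 = 1.209681e-04 /yr
t = -ln(A/A0) / lambda
t = -ln(0.574) / 1.209681e-04
t = 4589.0 yr

4589.0


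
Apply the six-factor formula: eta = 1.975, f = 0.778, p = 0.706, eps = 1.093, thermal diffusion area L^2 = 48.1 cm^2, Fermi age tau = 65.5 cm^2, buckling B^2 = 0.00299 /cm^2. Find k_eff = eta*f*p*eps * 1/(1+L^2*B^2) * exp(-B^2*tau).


k_inf = eta*f*p*eps = 1.975*0.778*0.706*1.093 = 1.185691
P_TNL = 1/(1 + L^2*B^2) = 1/(1 + 48.1*0.00299) = 0.8742642
P_FNL = exp(-B^2*tau) = exp(-0.00299*65.5) = 0.8221397
k_eff = k_inf * P_TNL * P_FNL = 1.185691 * 0.8742642 * 0.8221397
k_eff = 0.85224

0.85224


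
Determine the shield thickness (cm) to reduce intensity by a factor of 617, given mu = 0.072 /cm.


x = ln(factor) / mu
x = ln(617) / 0.072
x = 89.234 cm

89.234


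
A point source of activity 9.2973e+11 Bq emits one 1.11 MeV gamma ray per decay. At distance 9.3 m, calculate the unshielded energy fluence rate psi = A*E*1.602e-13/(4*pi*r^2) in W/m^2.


psi = A * E * 1.602e-13 / (4*pi*r^2)
psi = 9.2973e+11 * 1.11 * 1.602e-13 / (4*pi*9.3^2)
psi = 1.5211e-04 W/m^2

1.5211e-04


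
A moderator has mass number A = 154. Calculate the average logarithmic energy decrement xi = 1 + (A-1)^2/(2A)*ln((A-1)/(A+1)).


xi = 1 + (A-1)^2/(2A) * ln((A-1)/(A+1))
xi = 1 + (154-1)^2/(2*154) * ln((154-1)/(154 +1))
xi = 0.012931

0.012931


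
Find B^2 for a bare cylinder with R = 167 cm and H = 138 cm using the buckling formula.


B^2 = (2.405/R)^2 + (pi/H)^2
B^2 = (2.405/167)^2 + (pi/138)^2
B^2 = 7.2565e-04 /cm^2

7.2565e-04


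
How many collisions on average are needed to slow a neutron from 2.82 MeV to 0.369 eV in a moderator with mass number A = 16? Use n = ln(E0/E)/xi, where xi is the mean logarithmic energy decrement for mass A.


xi = 1 + (A-1)^2/(2A)*ln((A-1)/(A+1)) = 0.1199467 (for A = 16)
n = ln(E0/E) / xi
n = ln(2.82e6 / 0.369) / 0.1199467
n = ln(7.642276e+06) / 0.1199467 = 132.14

132.14


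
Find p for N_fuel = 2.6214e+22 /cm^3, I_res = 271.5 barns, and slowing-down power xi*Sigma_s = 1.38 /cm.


p = exp(-N * I * 1e-24 / (xi*Sigma_s))
p = exp(-2.6214e+22 * 271.5 * 1e-24 / 1.38)
p = 0.0057571

0.0057571


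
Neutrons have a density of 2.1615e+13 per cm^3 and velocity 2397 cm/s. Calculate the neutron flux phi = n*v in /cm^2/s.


phi = n * v
phi = 2.1615e+13 * 2397
phi = 5.1811e+16 /cm^2/s

5.1811e+16


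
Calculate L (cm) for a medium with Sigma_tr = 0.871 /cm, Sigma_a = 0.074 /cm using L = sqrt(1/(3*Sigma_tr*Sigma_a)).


D = 1 / (3 * Sigma_tr) = 1 / (3 * 0.871) = 0.3827019 cm
L = sqrt(D / Sigma_a)
L = sqrt(0.3827019 / 0.074)
L = 2.2741 cm

2.2741


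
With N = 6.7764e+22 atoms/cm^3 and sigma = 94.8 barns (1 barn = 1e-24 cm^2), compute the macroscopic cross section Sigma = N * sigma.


Sigma = N * sigma_barns * 1e-24
Sigma = 6.7764e+22 * 94.8 * 1e-24
Sigma = 6.4240 /cm

6.4240


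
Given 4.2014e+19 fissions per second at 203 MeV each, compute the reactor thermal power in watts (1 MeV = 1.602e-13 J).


P = fission_rate * E_MeV * 1.602e-13
P = 4.2014e+19 * 203 * 1.602e-13
P = 1.3663e+09 W

1.3663e+09


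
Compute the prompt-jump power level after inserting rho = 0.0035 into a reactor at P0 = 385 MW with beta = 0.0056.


P1/P0 = beta / (beta - rho)
P1/P0 = 0.0056 / (0.0056 - 0.0035) = 2.666667
P1 = 385 * 2.666667 = 1026.7 MW

1026.7


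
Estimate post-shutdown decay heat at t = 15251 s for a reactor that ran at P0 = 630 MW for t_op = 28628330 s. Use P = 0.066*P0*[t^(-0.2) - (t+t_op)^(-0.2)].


P/P0 = 0.066 * [t^(-0.2) - (t + t_op)^(-0.2)]
P/P0 = 0.066 * [15251^(-0.2) - (15251 + 28628330)^(-0.2)]
P/P0 = 0.066 * [0.1456600 - 0.03225481] = 0.007484743
P = 630 * 0.007484743 = 4.7154 MW

4.7154


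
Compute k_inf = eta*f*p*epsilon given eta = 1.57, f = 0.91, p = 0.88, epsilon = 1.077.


k_inf = eta * f * p * epsilon
k_inf = 1.57 * 0.91 * 0.88 * 1.077
k_inf = 1.3541

1.3541


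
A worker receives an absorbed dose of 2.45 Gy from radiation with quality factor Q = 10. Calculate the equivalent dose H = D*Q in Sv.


H = D * Q
H = 2.45 * 10
H = 24.500 Sv

24.500


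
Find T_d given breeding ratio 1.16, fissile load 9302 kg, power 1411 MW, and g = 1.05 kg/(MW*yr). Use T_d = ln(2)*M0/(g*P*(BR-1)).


Breeding gain G = BR - 1 = 1.16 - 1 = 0.16
Fissile production rate = g * P * G = 1.05 * 1411 * 0.16 = 237.048 kg/yr
T_d = ln(2) * M0 / (g * P * G)
T_d = ln(2) * 9302 / 237.048 = 27.200 yr

27.200


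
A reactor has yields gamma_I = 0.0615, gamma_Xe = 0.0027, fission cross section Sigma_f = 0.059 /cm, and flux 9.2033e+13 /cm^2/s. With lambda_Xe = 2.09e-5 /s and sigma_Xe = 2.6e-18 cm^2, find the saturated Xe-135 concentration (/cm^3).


Xe_eq = (gamma_I + gamma_Xe) * Sigma_f * phi / (lambda_Xe + sigma_Xe * phi)
Numerator = (0.0615 + 0.0027) * 0.059 * 9.2033e+13 = 3.486026e+11
Denominator = 2.09e-5 + 2.6e-18 * 9.2033e+13 = 2.601858e-04
Xe_eq = 3.486026e+11 / 2.601858e-04 = 1.3398e+15 /cm^3

1.3398e+15


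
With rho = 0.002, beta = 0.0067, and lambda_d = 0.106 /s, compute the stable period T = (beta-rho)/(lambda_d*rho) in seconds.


T = (beta - rho) / (lambda_d * rho)
T = (0.0067 - 0.002) / (0.106 * 0.002)
T = 22.170 s

22.170


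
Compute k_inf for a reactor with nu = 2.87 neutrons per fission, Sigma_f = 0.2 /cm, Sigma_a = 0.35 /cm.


k_inf = nu * Sigma_f / Sigma_a
k_inf = 2.87 * 0.2 / 0.35
k_inf = 1.6400

1.6400


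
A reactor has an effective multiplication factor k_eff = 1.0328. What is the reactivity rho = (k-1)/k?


rho = (k_eff - 1) / k_eff
rho = (1.0328 - 1) / 1.0328
rho = 0.031758

0.031758


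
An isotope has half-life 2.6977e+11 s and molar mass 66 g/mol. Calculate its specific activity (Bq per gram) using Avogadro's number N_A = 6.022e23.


lambda = ln(2) / t_half = ln(2) / 2.6977e+11 = 2.569401e-12 /s
SA = lambda * N_A / M
SA = 2.569401e-12 * 6.022e23 / 66
SA = 2.3444e+10 Bq/g

2.3444e+10


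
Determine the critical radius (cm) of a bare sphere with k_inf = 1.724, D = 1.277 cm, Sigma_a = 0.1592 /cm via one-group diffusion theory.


L^2 = D / Sigma_a = 1.277 / 0.1592 = 8.021357 cm^2
B_m^2 = (k_inf - 1) / L^2 = (1.724 - 1) / 8.021357 = 0.09025904 /cm^2
For a bare sphere: B_g = pi/R, so R_c = pi / sqrt(B_m^2)
R_c = pi / sqrt(0.09025904) = 10.457 cm

10.457


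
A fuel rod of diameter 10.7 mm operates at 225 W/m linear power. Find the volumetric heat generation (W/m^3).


r = D / 2 / 1000 = 10.7 / 2 / 1000 = 0.00535 m
q''' = q' / (pi * r^2)
q''' = 225 / (pi * 0.00535^2)
q''' = 2.5022e+06 W/m^3

2.5022e+06


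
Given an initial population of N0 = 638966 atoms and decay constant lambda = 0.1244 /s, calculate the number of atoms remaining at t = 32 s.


N = N0 * exp(-lambda * t)
N = 638966 * exp(-0.1244 * 32)
N = 11930

11930


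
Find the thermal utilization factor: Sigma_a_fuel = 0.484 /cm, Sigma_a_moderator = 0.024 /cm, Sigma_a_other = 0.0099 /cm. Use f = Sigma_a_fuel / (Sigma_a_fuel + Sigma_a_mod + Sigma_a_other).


f = Sigma_a_fuel / (Sigma_a_fuel + Sigma_a_mod + Sigma_a_other)
f = 0.484 / (0.484 + 0.024 + 0.0099)
f = 0.93454

0.93454


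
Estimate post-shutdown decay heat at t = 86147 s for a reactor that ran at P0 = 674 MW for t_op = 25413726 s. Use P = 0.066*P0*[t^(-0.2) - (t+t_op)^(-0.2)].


P/P0 = 0.066 * [t^(-0.2) - (t + t_op)^(-0.2)]
P/P0 = 0.066 * [86147^(-0.2) - (86147 + 25413726)^(-0.2)]
P/P0 = 0.066 * [0.1030272 - 0.03301356] = 0.004620900
P = 674 * 0.004620900 = 3.1145 MW

3.1145


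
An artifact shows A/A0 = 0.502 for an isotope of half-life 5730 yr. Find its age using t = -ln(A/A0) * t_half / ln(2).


lambda = ln(2) / t_half = ln(2) / 5730 = 1.209681e-04 /yr
t = -ln(A/A0) / lambda
t = -ln(0.502) / 1.209681e-04
t = 5697.0 yr

5697.0


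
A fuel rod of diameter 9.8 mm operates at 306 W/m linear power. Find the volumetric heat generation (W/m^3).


r = D / 2 / 1000 = 9.8 / 2 / 1000 = 0.0049 m
q''' = q' / (pi * r^2)
q''' = 306 / (pi * 0.0049^2)
q''' = 4.0568e+06 W/m^3

4.0568e+06


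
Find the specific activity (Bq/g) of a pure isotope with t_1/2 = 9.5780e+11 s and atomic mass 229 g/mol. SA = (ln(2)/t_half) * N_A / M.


lambda = ln(2) / t_half = ln(2) / 9.5780e+11 = 7.236868e-13 /s
SA = lambda * N_A / M
SA = 7.236868e-13 * 6.022e23 / 229
SA = 1.9031e+09 Bq/g

1.9031e+09


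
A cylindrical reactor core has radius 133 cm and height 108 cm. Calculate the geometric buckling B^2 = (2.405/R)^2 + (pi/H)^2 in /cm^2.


B^2 = (2.405/R)^2 + (pi/H)^2
B^2 = (2.405/133)^2 + (pi/108)^2
B^2 = 0.0011731 /cm^2

0.0011731


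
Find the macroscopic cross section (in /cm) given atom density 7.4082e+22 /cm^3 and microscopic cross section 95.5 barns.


Sigma = N * sigma_barns * 1e-24
Sigma = 7.4082e+22 * 95.5 * 1e-24
Sigma = 7.0748 /cm

7.0748


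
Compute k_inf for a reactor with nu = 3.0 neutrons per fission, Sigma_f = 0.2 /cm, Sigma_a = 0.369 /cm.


k_inf = nu * Sigma_f / Sigma_a
k_inf = 3.0 * 0.2 / 0.369
k_inf = 1.6260

1.6260


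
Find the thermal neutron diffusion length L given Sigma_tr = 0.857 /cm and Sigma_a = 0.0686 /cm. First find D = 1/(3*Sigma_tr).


D = 1 / (3 * Sigma_tr) = 1 / (3 * 0.857) = 0.3889537 cm
L = sqrt(D / Sigma_a)
L = sqrt(0.3889537 / 0.0686)
L = 2.3812 cm

2.3812


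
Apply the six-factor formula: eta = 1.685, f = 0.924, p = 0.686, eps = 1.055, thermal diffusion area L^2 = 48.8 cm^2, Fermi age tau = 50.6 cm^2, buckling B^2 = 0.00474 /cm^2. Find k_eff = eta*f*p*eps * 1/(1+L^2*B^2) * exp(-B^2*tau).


k_inf = eta*f*p*eps = 1.685*0.924*0.686*1.055 = 1.126804
P_TNL = 1/(1 + L^2*B^2) = 1/(1 + 48.8*0.00474) = 0.8121418
P_FNL = exp(-B^2*tau) = exp(-0.00474*50.6) = 0.7867506
k_eff = k_inf * P_TNL * P_FNL = 1.126804 * 0.8121418 * 0.7867506
k_eff = 0.71997

0.71997


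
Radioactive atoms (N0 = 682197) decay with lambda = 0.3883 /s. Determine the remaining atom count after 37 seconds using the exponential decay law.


N = N0 * exp(-lambda * t)
N = 682197 * exp(-0.3883 * 37)
N = 0.39297

0.39297


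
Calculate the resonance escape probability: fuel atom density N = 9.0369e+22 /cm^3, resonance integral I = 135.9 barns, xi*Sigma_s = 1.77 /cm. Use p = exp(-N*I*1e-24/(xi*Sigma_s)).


p = exp(-N * I * 1e-24 / (xi*Sigma_s))
p = exp(-9.0369e+22 * 135.9 * 1e-24 / 1.77)
p = 9.6972e-04

9.6972e-04


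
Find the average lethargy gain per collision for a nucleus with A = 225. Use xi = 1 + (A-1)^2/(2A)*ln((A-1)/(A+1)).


xi = 1 + (A-1)^2/(2A) * ln((A-1)/(A+1))
xi = 1 + (225-1)^2/(2*225) * ln((225-1)/(225 +1))
xi = 0.0088626

0.0088626


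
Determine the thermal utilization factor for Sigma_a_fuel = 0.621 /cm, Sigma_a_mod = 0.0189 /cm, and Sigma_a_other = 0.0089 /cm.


f = Sigma_a_fuel / (Sigma_a_fuel + Sigma_a_mod + Sigma_a_other)
f = 0.621 / (0.621 + 0.0189 + 0.0089)
f = 0.95715

0.95715


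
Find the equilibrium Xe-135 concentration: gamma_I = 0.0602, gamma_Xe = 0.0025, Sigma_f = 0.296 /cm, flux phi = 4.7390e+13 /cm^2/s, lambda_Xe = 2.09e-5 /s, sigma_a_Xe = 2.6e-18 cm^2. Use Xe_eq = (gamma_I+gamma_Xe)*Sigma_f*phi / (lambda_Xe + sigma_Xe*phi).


Xe_eq = (gamma_I + gamma_Xe) * Sigma_f * phi / (lambda_Xe + sigma_Xe * phi)
Numerator = (0.0602 + 0.0025) * 0.296 * 4.7390e+13 = 8.795205e+11
Denominator = 2.09e-5 + 2.6e-18 * 4.7390e+13 = 1.441140e-04
Xe_eq = 8.795205e+11 / 1.441140e-04 = 6.1029e+15 /cm^3

6.1029e+15


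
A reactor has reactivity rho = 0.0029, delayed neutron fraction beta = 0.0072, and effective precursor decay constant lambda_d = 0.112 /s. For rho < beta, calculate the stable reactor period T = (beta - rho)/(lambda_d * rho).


T = (beta - rho) / (lambda_d * rho)
T = (0.0072 - 0.0029) / (0.112 * 0.0029)
T = 13.239 s

13.239


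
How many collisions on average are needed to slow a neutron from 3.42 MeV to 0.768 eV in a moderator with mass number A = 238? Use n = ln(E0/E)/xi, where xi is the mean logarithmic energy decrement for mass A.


xi = 1 + (A-1)^2/(2A)*ln((A-1)/(A+1)) = 0.008379872 (for A = 238)
n = ln(E0/E) / xi
n = ln(3.42e6 / 0.768) / 0.008379872
n = ln(4.453125e+06) / 0.008379872 = 1826.9

1826.9


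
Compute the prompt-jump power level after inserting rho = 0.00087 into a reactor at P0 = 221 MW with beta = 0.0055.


P1/P0 = beta / (beta - rho)
P1/P0 = 0.0055 / (0.0055 - 0.00087) = 1.187905
P1 = 221 * 1.187905 = 262.53 MW

262.53


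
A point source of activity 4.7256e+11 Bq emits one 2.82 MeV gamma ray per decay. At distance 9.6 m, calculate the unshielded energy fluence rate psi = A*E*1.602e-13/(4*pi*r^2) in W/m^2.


psi = A * E * 1.602e-13 / (4*pi*r^2)
psi = 4.7256e+11 * 2.82 * 1.602e-13 / (4*pi*9.6^2)
psi = 1.8434e-04 W/m^2

1.8434e-04


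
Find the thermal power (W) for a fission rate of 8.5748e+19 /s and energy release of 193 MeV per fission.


P = fission_rate * E_MeV * 1.602e-13
P = 8.5748e+19 * 193 * 1.602e-13
P = 2.6512e+09 W

2.6512e+09


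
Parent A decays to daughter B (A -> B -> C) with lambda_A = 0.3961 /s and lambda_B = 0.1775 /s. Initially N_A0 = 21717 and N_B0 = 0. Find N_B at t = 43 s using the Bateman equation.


N_B(t) = lambda_A * N_A0 / (lambda_B - lambda_A) * [exp(-lambda_A*t) - exp(-lambda_B*t)]
exp(-0.3961*43) = 4.008354e-08; exp(-0.1775*43) = 4.844482e-04
N_B = 0.3961 * 21717 / (0.1775 - 0.3961) * (4.008354e-08 - 4.844482e-04)
N_B = 19.062

19.062


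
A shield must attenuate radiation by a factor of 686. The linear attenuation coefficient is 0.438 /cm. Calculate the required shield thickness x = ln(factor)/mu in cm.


x = ln(factor) / mu
x = ln(686) / 0.438
x = 14.911 cm

14.911


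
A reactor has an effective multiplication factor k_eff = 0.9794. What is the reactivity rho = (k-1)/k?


rho = (k_eff - 1) / k_eff
rho = (0.9794 - 1) / 0.9794
rho = -0.021033

-0.021033


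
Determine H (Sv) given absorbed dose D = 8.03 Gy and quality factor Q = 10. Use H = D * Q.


H = D * Q
H = 8.03 * 10
H = 80.300 Sv

80.300


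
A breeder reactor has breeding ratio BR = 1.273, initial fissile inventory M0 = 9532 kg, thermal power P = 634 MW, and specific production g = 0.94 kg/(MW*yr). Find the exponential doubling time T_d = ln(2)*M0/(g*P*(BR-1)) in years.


Breeding gain G = BR - 1 = 1.273 - 1 = 0.273
Fissile production rate = g * P * G = 0.94 * 634 * 0.273 = 162.69708 kg/yr
T_d = ln(2) * M0 / (g * P * G)
T_d = ln(2) * 9532 / 162.69708 = 40.610 yr

40.610


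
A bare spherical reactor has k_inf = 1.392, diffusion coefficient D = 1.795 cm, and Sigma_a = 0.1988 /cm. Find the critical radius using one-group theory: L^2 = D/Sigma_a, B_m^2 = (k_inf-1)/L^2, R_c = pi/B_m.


L^2 = D / Sigma_a = 1.795 / 0.1988 = 9.029175 cm^2
B_m^2 = (k_inf - 1) / L^2 = (1.392 - 1) / 9.029175 = 0.04341482 /cm^2
For a bare sphere: B_g = pi/R, so R_c = pi / sqrt(B_m^2)
R_c = pi / sqrt(0.04341482) = 15.078 cm

15.078


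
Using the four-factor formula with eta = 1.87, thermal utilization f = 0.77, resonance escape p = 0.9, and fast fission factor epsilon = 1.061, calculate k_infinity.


k_inf = eta * f * p * epsilon
k_inf = 1.87 * 0.77 * 0.9 * 1.061
k_inf = 1.3750

1.3750


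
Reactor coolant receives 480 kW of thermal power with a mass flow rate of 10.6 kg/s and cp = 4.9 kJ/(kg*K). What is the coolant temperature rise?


dT = Q / (m_dot * cp)
dT = 480 / (10.6 * 4.9)
dT = 9.2414 C

9.2414


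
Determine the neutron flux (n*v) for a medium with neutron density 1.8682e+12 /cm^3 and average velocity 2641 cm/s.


phi = n * v
phi = 1.8682e+12 * 2641
phi = 4.9339e+15 /cm^2/s

4.9339e+15


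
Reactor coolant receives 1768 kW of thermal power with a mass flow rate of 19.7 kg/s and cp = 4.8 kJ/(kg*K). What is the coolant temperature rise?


dT = Q / (m_dot * cp)
dT = 1768 / (19.7 * 4.8)
dT = 18.697 C

18.697


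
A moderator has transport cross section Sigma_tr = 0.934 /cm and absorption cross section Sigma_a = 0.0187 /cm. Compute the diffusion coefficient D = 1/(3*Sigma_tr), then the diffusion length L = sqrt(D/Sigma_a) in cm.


D = 1 / (3 * Sigma_tr) = 1 / (3 * 0.934) = 0.3568879 cm
L = sqrt(D / Sigma_a)
L = sqrt(0.3568879 / 0.0187)
L = 4.3686 cm

4.3686


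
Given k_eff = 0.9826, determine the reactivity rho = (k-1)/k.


rho = (k_eff - 1) / k_eff
rho = (0.9826 - 1) / 0.9826
rho = -0.017708

-0.017708


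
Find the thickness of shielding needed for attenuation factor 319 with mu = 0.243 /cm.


x = ln(factor) / mu
x = ln(319) / 0.243
x = 23.725 cm

23.725


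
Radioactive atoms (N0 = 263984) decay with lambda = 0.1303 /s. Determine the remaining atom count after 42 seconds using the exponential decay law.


N = N0 * exp(-lambda * t)
N = 263984 * exp(-0.1303 * 42)
N = 1108.8

1108.8


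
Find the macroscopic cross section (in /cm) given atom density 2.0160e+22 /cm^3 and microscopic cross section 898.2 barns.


Sigma = N * sigma_barns * 1e-24
Sigma = 2.0160e+22 * 898.2 * 1e-24
Sigma = 18.108 /cm

18.108


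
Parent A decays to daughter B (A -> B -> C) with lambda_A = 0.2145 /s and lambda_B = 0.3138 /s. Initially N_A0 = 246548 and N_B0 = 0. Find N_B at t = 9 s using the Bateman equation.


N_B(t) = lambda_A * N_A0 / (lambda_B - lambda_A) * [exp(-lambda_A*t) - exp(-lambda_B*t)]
exp(-0.2145*9) = 0.1450756; exp(-0.3138*9) = 0.05935612
N_B = 0.2145 * 246548 / (0.3138 - 0.2145) * (0.1450756 - 0.05935612)
N_B = 45652

45652


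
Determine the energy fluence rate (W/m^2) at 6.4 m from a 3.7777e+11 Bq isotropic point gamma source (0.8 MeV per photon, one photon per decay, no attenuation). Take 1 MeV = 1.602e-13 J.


psi = A * E * 1.602e-13 / (4*pi*r^2)
psi = 3.7777e+11 * 0.8 * 1.602e-13 / (4*pi*6.4^2)
psi = 9.4061e-05 W/m^2

9.4061e-05


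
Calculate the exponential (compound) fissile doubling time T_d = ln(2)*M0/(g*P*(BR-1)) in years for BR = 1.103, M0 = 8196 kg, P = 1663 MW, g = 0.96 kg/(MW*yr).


Breeding gain G = BR - 1 = 1.103 - 1 = 0.103
Fissile production rate = g * P * G = 0.96 * 1663 * 0.103 = 164.43744 kg/yr
T_d = ln(2) * M0 / (g * P * G)
T_d = ln(2) * 8196 / 164.43744 = 34.548 yr

34.548


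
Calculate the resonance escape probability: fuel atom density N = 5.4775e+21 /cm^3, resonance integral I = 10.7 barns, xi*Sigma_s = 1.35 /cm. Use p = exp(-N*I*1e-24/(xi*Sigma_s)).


p = exp(-N * I * 1e-24 / (xi*Sigma_s))
p = exp(-5.4775e+21 * 10.7 * 1e-24 / 1.35)
p = 0.95751

0.95751


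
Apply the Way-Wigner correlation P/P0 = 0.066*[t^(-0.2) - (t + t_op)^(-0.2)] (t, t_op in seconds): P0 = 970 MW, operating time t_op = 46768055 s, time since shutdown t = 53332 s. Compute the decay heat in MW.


P/P0 = 0.066 * [t^(-0.2) - (t + t_op)^(-0.2)]
P/P0 = 0.066 * [53332^(-0.2) - (53332 + 46768055)^(-0.2)]
P/P0 = 0.066 * [0.1133972 - 0.02923554] = 0.005554670
P = 970 * 0.005554670 = 5.3880 MW

5.3880


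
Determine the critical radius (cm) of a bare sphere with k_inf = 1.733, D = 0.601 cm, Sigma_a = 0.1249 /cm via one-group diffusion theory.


L^2 = D / Sigma_a = 0.601 / 0.1249 = 4.811849 cm^2
B_m^2 = (k_inf - 1) / L^2 = (1.733 - 1) / 4.811849 = 0.1523323 /cm^2
For a bare sphere: B_g = pi/R, so R_c = pi / sqrt(B_m^2)
R_c = pi / sqrt(0.1523323) = 8.0492 cm

8.0492


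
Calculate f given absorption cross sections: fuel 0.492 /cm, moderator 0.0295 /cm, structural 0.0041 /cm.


f = Sigma_a_fuel / (Sigma_a_fuel + Sigma_a_mod + Sigma_a_other)
f = 0.492 / (0.492 + 0.0295 + 0.0041)
f = 0.93607

0.93607


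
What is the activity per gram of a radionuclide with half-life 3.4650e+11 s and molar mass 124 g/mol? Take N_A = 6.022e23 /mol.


lambda = ln(2) / t_half = ln(2) / 3.4650e+11 = 2.000425e-12 /s
SA = lambda * N_A / M
SA = 2.000425e-12 * 6.022e23 / 124
SA = 9.7150e+09 Bq/g

9.7150e+09


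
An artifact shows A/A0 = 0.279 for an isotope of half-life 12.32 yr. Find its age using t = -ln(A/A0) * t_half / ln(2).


lambda = ln(2) / t_half = ln(2) / 12.32 = 0.05626195 /yr
t = -ln(A/A0) / lambda
t = -ln(0.279) / 0.05626195
t = 22.689 yr

22.689


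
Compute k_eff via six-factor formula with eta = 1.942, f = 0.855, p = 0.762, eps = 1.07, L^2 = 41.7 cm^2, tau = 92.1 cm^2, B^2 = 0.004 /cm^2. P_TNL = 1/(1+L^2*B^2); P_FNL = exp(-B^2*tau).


k_inf = eta*f*p*eps = 1.942*0.855*0.762*1.07 = 1.353799
P_TNL = 1/(1 + L^2*B^2) = 1/(1 + 41.7*0.004) = 0.8570449
P_FNL = exp(-B^2*tau) = exp(-0.004*92.1) = 0.6918404
k_eff = k_inf * P_TNL * P_FNL = 1.353799 * 0.8570449 * 0.6918404
k_eff = 0.80272

0.80272
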